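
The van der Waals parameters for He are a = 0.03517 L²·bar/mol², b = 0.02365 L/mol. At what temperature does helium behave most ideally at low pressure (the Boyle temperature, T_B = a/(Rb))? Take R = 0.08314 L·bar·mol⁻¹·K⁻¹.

T_B ≈ 17.89 K

For a van der Waals gas the second virial coefficient B₂ = b − a/(RT) vanishes at T_B = a/(Rb).
T_B = 0.03517/(0.08314×0.02365) = 0.03517/0.0019663 = 17.89 K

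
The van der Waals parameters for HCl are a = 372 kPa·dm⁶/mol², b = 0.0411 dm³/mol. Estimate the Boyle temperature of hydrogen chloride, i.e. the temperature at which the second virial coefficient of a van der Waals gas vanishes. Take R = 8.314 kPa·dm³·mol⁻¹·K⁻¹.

T_B ≈ 1089 K

For a van der Waals gas the second virial coefficient B₂ = b − a/(RT) vanishes at T_B = a/(Rb).
T_B = 372/(8.314×0.0411) = 372/0.34171 = 1089 K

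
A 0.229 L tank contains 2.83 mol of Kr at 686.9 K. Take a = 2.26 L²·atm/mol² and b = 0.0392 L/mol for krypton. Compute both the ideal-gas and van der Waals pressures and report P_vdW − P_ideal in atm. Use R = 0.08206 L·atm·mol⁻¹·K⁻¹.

ΔP ≈ 309.4 atm

Ideal: P_ideal = nRT/V = (2.83)(0.08206)(686.9)/0.229 = 696.588 atm
vdW: P = nRT/(V − nb) − a n²/V² = 159.519/0.118064 − 18.1001/0.0524410 = 1351.12 − 345.152 = 1005.97 atm
ΔP = 1005.97 − 696.588 = 309.4 atm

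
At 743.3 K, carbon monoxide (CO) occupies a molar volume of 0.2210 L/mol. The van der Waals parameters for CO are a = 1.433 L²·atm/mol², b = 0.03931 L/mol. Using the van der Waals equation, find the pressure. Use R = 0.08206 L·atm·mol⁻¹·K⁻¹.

P = RT/(V_m − b) − a/V_m²
RT/(V_m − b) = (0.08206)(743.3)/(0.2210 − 0.03931) = 60.995/0.18169 = 335.71 atm
a/V_m² = 1.433/(0.2210)² = 29.340 atm
P = 335.71 − 29.340 = 306.4 atm

P ≈ 306.4 atm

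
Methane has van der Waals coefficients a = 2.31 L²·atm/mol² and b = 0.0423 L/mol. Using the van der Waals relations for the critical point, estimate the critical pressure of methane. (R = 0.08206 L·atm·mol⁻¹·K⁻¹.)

For a van der Waals gas, P_c = a/(27b²).
P_c = 2.31/(27×(0.0423)²) = 2.31/0.048311 = 47.82 atm

P_c ≈ 47.82 atm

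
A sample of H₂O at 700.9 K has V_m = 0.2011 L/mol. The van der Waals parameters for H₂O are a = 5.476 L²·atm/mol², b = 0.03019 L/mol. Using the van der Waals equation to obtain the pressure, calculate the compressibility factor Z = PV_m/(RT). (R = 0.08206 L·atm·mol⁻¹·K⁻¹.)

P = RT/(V_m − b) − a/V_m² = (0.08206)(700.9)/(0.2011 − 0.03019) − 5.476/(0.2011)²
  = 57.516/0.17091 − 135.41 = 336.53 − 135.41 = 201.12 atm
Z = PV_m/(RT) = (201.12)(0.2011)/((0.08206)(700.9)) = 40.445/57.516 = 0.7032

Z ≈ 0.7032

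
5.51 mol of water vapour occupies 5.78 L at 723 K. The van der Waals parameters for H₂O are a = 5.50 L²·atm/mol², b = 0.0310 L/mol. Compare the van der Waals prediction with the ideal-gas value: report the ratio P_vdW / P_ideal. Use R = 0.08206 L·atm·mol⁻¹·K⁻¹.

P_vdW / P_ideal ≈ 0.9421

Ideal: P_ideal = nRT/V = (5.51)(0.08206)(723)/5.78 = 56.5579 atm
vdW: P = nRT/(V − nb) − a n²/V² = 326.905/5.60919 − 166.981/33.4084 = 58.2803 − 4.99817 = 53.2821 atm
Ratio = 53.2821/56.5579 = 0.9421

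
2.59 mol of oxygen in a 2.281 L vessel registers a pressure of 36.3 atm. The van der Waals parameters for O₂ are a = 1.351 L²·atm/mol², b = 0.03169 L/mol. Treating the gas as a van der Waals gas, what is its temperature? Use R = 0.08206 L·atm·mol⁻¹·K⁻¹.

T ≈ 393.6 K

T = (P + a n²/V²)(V − nb)/(nR)
P + a n²/V² = 36.3 + (1.351)(2.59)²/(2.281)² = 38.042 atm
V − nb = 2.281 − (2.59)(0.03169) = 2.1989 L
T = (38.042)(2.1989)/((2.59)(0.08206)) = 393.6 K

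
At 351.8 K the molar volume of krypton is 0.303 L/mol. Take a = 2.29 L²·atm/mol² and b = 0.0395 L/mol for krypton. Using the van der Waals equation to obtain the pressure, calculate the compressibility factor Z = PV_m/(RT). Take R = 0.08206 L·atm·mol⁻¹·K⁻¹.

Z ≈ 0.8881

P = RT/(V_m − b) − a/V_m² = (0.08206)(351.8)/(0.303 − 0.0395) − 2.29/(0.303)²
  = 28.869/0.26350 − 24.943 = 109.56 − 24.943 = 84.62 atm
Z = PV_m/(RT) = (84.62)(0.303)/((0.08206)(351.8)) = 25.640/28.869 = 0.8881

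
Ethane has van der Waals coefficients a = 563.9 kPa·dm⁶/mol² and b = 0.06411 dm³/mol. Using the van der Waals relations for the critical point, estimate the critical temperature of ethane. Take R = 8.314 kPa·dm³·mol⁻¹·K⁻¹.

T_c ≈ 313.5 K

For a van der Waals gas, T_c = 8a/(27Rb).
T_c = 8×563.9/(27×8.314×0.06411) = 4511.2/14.391 = 313.5 K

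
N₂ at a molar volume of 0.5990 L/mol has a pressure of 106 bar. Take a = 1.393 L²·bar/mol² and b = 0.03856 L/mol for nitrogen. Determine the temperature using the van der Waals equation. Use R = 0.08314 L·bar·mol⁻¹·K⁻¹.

T ≈ 740.7 K

T = (P + a/V_m²)(V_m − b)/R
P + a/V_m² = 106 + 1.393/(0.5990)² = 109.88 bar
V_m − b = 0.5990 − 0.03856 = 0.56044 L/mol
T = (109.88)(0.56044)/0.08314 = 740.7 K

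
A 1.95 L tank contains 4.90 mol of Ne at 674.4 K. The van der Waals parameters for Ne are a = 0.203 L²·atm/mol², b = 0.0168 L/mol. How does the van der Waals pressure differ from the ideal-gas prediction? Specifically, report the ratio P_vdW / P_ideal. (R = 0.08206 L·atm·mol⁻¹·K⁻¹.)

Ideal: P_ideal = nRT/V = (4.90)(0.08206)(674.4)/1.95 = 139.063 atm
vdW: P = nRT/(V − nb) − a n²/V² = 271.172/1.86768 − 4.87403/3.80250 = 145.192 − 1.28180 = 143.910 atm
Ratio = 143.910/139.063 = 1.035

P_vdW / P_ideal ≈ 1.035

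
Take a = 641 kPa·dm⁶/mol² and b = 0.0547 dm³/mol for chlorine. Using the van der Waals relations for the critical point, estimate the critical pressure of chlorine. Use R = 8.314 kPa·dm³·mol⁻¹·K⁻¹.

For a van der Waals gas, P_c = a/(27b²).
P_c = 641/(27×(0.0547)²) = 641/0.080786 = 7935 kPa

P_c ≈ 7935 kPa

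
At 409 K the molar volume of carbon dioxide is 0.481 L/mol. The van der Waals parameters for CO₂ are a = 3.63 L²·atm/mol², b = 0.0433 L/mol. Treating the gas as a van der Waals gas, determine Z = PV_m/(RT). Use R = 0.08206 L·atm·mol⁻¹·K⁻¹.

Z ≈ 0.8741

P = RT/(V_m − b) − a/V_m² = (0.08206)(409)/(0.481 − 0.0433) − 3.63/(0.481)²
  = 33.563/0.43770 − 15.690 = 76.680 − 15.690 = 60.990 atm
Z = PV_m/(RT) = (60.990)(0.481)/((0.08206)(409)) = 29.336/33.563 = 0.8741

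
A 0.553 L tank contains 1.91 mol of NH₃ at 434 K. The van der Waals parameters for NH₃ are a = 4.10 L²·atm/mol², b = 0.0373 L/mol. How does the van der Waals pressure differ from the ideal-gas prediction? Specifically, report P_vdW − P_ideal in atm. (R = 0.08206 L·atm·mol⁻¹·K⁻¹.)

Ideal: P_ideal = nRT/V = (1.91)(0.08206)(434)/0.553 = 123.007 atm
vdW: P = nRT/(V − nb) − a n²/V² = 68.0228/0.481757 − 14.9572/0.305809 = 141.197 − 48.9103 = 92.287 atm
ΔP = 92.287 − 123.007 = -30.72 atm

ΔP ≈ -30.72 atm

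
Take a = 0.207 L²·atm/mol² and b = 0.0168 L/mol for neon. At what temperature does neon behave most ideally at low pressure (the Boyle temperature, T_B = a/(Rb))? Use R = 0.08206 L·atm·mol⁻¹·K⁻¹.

For a van der Waals gas the second virial coefficient B₂ = b − a/(RT) vanishes at T_B = a/(Rb).
T_B = 0.207/(0.08206×0.0168) = 0.207/0.0013786 = 150.2 K

T_B ≈ 150.2 K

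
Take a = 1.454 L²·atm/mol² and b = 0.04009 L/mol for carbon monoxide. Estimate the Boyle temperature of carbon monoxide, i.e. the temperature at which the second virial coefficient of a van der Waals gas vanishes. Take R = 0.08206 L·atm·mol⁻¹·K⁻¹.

For a van der Waals gas the second virial coefficient B₂ = b − a/(RT) vanishes at T_B = a/(Rb).
T_B = 1.454/(0.08206×0.04009) = 1.454/0.0032898 = 442.0 K

T_B ≈ 442.0 K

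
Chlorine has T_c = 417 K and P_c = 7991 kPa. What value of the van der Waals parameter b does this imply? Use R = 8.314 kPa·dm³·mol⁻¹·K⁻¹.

From T_c = 8a/(27Rb) and P_c = a/(27b²): b = R T_c/(8 P_c).
b = (8.314)(417)/(8×7991) = 3466.9/63928 = 0.05423 dm³/mol

b ≈ 0.05423 dm³/mol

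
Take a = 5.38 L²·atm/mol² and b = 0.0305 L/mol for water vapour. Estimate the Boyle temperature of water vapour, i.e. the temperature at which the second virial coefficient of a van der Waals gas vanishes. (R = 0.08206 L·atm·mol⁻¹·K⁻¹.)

For a van der Waals gas the second virial coefficient B₂ = b − a/(RT) vanishes at T_B = a/(Rb).
T_B = 5.38/(0.08206×0.0305) = 5.38/0.0025028 = 2150 K

T_B ≈ 2150 K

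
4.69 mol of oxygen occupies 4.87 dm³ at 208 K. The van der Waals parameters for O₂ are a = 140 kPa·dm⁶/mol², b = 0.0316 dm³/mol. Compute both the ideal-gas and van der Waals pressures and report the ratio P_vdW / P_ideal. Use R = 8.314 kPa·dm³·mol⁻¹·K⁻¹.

Ideal: P_ideal = nRT/V = (4.69)(8.314)(208)/4.87 = 1665.39 kPa
vdW: P = nRT/(V − nb) − a n²/V² = 8110.47/4.72180 − 3079.45/23.7169 = 1717.66 − 129.842 = 1587.82 kPa
Ratio = 1587.82/1665.39 = 0.9534

P_vdW / P_ideal ≈ 0.9534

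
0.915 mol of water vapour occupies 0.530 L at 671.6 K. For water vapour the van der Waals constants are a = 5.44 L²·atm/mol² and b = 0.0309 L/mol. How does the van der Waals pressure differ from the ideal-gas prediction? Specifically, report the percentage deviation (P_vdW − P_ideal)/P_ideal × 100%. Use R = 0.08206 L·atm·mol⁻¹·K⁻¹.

Ideal: P_ideal = nRT/V = (0.915)(0.08206)(671.6)/0.530 = 95.1453 atm
vdW: P = nRT/(V − nb) − a n²/V² = 50.4270/0.501727 − 4.55450/0.280900 = 100.507 − 16.2140 = 84.293 atm
% deviation = (84.293 − 95.1453)/95.1453 × 100% = -11.41%

-11.41 %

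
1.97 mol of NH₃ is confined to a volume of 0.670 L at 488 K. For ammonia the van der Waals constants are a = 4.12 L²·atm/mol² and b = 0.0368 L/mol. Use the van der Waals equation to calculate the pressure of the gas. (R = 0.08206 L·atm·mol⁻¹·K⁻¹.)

P ≈ 96.41 atm

P = nRT/(V − nb) − a n²/V²
nRT/(V − nb) = (1.97)(0.08206)(488)/(0.670 − 1.97×0.0368) = 78.889/0.59750 = 132.03 atm
a n²/V² = (4.12)(1.97)²/(0.670)² = 35.619 atm
P = 132.03 − 35.619 = 96.41 atm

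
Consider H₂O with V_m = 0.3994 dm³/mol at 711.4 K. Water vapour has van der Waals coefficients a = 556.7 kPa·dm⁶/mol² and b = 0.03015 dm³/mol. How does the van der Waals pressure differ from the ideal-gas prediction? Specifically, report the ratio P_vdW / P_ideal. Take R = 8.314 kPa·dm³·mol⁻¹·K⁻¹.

P_vdW / P_ideal ≈ 0.8460

Ideal: P_ideal = RT/V_m = (8.314)(711.4)/0.3994 = 14808.7 kPa
vdW: P = RT/(V_m − b) − a/V_m² = 5914.58/0.369250 − 556.7/0.159520 = 16017.8 − 3489.84 = 12528.0 kPa
Ratio = 12528.0/14808.7 = 0.8460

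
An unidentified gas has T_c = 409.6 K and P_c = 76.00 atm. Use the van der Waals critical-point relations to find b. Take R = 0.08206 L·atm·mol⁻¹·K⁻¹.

b ≈ 0.05528 L/mol

From T_c = 8a/(27Rb) and P_c = a/(27b²): b = R T_c/(8 P_c).
b = (0.08206)(409.6)/(8×76.00) = 33.612/608.00 = 0.05528 L/mol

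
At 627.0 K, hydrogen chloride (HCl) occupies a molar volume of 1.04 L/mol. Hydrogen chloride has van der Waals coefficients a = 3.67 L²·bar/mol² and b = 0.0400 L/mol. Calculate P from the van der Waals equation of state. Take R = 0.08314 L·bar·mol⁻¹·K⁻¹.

P ≈ 48.74 bar

P = RT/(V_m − b) − a/V_m²
RT/(V_m − b) = (0.08314)(627.0)/(1.04 − 0.0400) = 52.129/1.0000 = 52.129 bar
a/V_m² = 3.67/(1.04)² = 3.3931 bar
P = 52.129 − 3.3931 = 48.74 bar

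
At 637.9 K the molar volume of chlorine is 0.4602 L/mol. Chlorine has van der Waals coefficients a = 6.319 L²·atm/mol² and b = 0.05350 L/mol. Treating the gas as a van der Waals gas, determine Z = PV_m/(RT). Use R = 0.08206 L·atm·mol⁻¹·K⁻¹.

Z ≈ 0.8692

P = RT/(V_m − b) − a/V_m² = (0.08206)(637.9)/(0.4602 − 0.05350) − 6.319/(0.4602)²
  = 52.346/0.40670 − 29.837 = 128.71 − 29.837 = 98.87 atm
Z = PV_m/(RT) = (98.87)(0.4602)/((0.08206)(637.9)) = 45.500/52.346 = 0.8692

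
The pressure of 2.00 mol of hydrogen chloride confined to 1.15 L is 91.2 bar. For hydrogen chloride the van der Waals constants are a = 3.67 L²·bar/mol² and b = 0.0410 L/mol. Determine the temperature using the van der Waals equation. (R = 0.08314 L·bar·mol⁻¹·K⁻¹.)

T = (P + a n²/V²)(V − nb)/(nR)
P + a n²/V² = 91.2 + (3.67)(2.00)²/(1.15)² = 102.30 bar
V − nb = 1.15 − (2.00)(0.0410) = 1.0680 L
T = (102.30)(1.0680)/((2.00)(0.08314)) = 657.1 K

T ≈ 657.1 K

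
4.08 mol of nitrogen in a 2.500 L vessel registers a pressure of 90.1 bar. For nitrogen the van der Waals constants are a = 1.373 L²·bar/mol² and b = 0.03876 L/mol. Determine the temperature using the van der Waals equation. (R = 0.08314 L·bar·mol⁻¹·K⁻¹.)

T = (P + a n²/V²)(V − nb)/(nR)
P + a n²/V² = 90.1 + (1.373)(4.08)²/(2.500)² = 93.757 bar
V − nb = 2.500 − (4.08)(0.03876) = 2.3419 L
T = (93.757)(2.3419)/((4.08)(0.08314)) = 647.3 K

T ≈ 647.3 K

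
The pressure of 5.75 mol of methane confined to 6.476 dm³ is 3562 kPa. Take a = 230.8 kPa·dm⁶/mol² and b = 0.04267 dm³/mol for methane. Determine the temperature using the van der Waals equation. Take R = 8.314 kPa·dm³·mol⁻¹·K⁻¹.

T ≈ 488.0 K

T = (P + a n²/V²)(V − nb)/(nR)
P + a n²/V² = 3562 + (230.8)(5.75)²/(6.476)² = 3744.0 kPa
V − nb = 6.476 − (5.75)(0.04267) = 6.2306 dm³
T = (3744.0)(6.2306)/((5.75)(8.314)) = 488.0 K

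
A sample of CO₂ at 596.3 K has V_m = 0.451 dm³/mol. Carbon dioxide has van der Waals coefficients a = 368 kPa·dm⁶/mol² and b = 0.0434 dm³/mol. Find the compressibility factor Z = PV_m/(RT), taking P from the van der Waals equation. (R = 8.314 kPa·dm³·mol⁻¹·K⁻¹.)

P = RT/(V_m − b) − a/V_m² = (8.314)(596.3)/(0.451 − 0.0434) − 368/(0.451)²
  = 4957.6/0.40760 − 1809.2 = 12163 − 1809.2 = 10354 kPa
Z = PV_m/(RT) = (10354)(0.451)/((8.314)(596.3)) = 4669.7/4957.6 = 0.9419

Z ≈ 0.9419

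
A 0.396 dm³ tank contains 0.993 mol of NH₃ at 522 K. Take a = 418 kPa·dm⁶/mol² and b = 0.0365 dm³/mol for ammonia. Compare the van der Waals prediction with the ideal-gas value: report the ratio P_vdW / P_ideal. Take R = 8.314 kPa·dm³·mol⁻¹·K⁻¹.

P_vdW / P_ideal ≈ 0.8592

Ideal: P_ideal = nRT/V = (0.993)(8.314)(522)/0.396 = 10882.6 kPa
vdW: P = nRT/(V − nb) − a n²/V² = 4309.53/0.359756 − 412.168/0.156816 = 11979.0 − 2628.35 = 9350.7 kPa
Ratio = 9350.7/10882.6 = 0.8592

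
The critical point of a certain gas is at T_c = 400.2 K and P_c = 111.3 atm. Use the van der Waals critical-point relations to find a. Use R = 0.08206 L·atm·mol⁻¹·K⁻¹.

From T_c = 8a/(27Rb) and P_c = a/(27b²): a = 27 R² T_c²/(64 P_c).
a = 27×(0.08206)²×(400.2)²/(64×111.3) = 29119/7123.2 = 4.088 L²·atm/mol²

a ≈ 4.088 L²·atm/mol²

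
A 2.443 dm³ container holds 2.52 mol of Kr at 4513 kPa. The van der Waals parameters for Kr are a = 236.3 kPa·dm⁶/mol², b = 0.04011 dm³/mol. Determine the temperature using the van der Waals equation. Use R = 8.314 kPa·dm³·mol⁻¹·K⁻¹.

T = (P + a n²/V²)(V − nb)/(nR)
P + a n²/V² = 4513 + (236.3)(2.52)²/(2.443)² = 4764.4 kPa
V − nb = 2.443 − (2.52)(0.04011) = 2.3419 dm³
T = (4764.4)(2.3419)/((2.52)(8.314)) = 532.6 K

T ≈ 532.6 K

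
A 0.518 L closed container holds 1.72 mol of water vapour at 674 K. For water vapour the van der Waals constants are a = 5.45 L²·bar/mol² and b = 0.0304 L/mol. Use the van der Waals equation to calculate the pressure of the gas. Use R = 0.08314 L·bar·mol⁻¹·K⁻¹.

P ≈ 146.9 bar

P = nRT/(V − nb) − a n²/V²
nRT/(V − nb) = (1.72)(0.08314)(674)/(0.518 − 1.72×0.0304) = 96.383/0.46571 = 206.96 bar
a n²/V² = (5.45)(1.72)²/(0.518)² = 60.089 bar
P = 206.96 − 60.089 = 146.9 bar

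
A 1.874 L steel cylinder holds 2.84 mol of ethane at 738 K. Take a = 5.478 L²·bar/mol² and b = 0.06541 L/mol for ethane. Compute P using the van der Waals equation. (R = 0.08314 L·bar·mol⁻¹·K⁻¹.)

P ≈ 90.64 bar

P = nRT/(V − nb) − a n²/V²
nRT/(V − nb) = (2.84)(0.08314)(738)/(1.874 − 2.84×0.06541) = 174.25/1.6882 = 103.22 bar
a n²/V² = (5.478)(2.84)²/(1.874)² = 12.581 bar
P = 103.22 − 12.581 = 90.64 bar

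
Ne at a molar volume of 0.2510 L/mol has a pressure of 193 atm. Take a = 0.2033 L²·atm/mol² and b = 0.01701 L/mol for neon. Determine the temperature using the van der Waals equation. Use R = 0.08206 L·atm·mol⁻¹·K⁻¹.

T = (P + a/V_m²)(V_m − b)/R
P + a/V_m² = 193 + 0.2033/(0.2510)² = 196.23 atm
V_m − b = 0.2510 − 0.01701 = 0.23399 L/mol
T = (196.23)(0.23399)/0.08206 = 559.5 K

T ≈ 559.5 K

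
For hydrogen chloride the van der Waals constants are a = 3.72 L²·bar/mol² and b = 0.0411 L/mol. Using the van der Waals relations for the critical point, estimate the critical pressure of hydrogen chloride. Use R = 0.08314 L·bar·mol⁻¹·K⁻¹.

For a van der Waals gas, P_c = a/(27b²).
P_c = 3.72/(27×(0.0411)²) = 3.72/0.045609 = 81.56 bar

P_c ≈ 81.56 bar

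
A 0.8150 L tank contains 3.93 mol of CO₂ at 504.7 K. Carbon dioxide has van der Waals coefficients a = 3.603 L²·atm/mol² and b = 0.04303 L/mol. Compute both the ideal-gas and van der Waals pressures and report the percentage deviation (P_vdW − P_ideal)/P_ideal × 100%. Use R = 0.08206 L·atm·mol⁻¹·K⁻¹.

-15.77 %

Ideal: P_ideal = nRT/V = (3.93)(0.08206)(504.7)/0.8150 = 199.710 atm
vdW: P = nRT/(V − nb) − a n²/V² = 162.764/0.645892 − 55.6480/0.664225 = 251.999 − 83.7788 = 168.220 atm
% deviation = (168.220 − 199.710)/199.710 × 100% = -15.77%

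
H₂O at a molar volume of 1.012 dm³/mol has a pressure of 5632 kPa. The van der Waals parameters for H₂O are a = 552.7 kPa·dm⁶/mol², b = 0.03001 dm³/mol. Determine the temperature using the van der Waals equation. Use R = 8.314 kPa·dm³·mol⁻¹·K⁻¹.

T ≈ 729.0 K

T = (P + a/V_m²)(V_m − b)/R
P + a/V_m² = 5632 + 552.7/(1.012)² = 6171.7 kPa
V_m − b = 1.012 − 0.03001 = 0.98199 dm³/mol
T = (6171.7)(0.98199)/8.314 = 729.0 K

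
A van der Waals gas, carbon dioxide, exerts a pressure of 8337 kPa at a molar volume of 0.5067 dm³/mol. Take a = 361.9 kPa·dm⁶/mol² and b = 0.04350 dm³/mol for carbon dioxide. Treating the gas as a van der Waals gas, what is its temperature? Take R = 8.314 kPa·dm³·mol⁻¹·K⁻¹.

T = (P + a/V_m²)(V_m − b)/R
P + a/V_m² = 8337 + 361.9/(0.5067)² = 9746.6 kPa
V_m − b = 0.5067 − 0.04350 = 0.46320 dm³/mol
T = (9746.6)(0.46320)/8.314 = 543.0 K

T ≈ 543.0 K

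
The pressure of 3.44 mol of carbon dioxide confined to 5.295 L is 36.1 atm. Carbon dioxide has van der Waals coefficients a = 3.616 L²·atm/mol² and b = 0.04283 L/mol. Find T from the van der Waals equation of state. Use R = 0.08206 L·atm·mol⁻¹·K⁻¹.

T ≈ 686.1 K

T = (P + a n²/V²)(V − nb)/(nR)
P + a n²/V² = 36.1 + (3.616)(3.44)²/(5.295)² = 37.626 atm
V − nb = 5.295 − (3.44)(0.04283) = 5.1477 L
T = (37.626)(5.1477)/((3.44)(0.08206)) = 686.1 K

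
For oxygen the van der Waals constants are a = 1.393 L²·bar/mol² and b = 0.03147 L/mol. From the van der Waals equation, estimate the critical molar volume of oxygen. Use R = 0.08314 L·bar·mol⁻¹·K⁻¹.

V_m,c ≈ 0.09441 L/mol

For a van der Waals gas, V_m,c = 3b.
V_m,c = 3×0.03147 = 0.09441 L/mol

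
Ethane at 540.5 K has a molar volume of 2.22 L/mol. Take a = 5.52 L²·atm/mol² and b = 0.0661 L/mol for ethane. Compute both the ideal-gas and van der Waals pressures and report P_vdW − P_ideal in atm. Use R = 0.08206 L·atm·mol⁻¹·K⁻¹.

ΔP ≈ -0.507 atm

Ideal: P_ideal = RT/V_m = (0.08206)(540.5)/2.22 = 19.9790 atm
vdW: P = RT/(V_m − b) − a/V_m² = 44.3534/2.15390 − 5.52/4.92840 = 20.5921 − 1.12004 = 19.4721 atm
ΔP = 19.4721 − 19.9790 = -0.507 atm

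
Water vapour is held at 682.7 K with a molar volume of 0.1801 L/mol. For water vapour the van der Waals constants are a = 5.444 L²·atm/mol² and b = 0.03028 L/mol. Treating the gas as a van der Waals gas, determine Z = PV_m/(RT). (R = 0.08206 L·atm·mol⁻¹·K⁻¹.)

Z ≈ 0.6625

P = RT/(V_m − b) − a/V_m² = (0.08206)(682.7)/(0.1801 − 0.03028) − 5.444/(0.1801)²
  = 56.022/0.14982 − 167.84 = 373.93 − 167.84 = 206.09 atm
Z = PV_m/(RT) = (206.09)(0.1801)/((0.08206)(682.7)) = 37.117/56.022 = 0.6625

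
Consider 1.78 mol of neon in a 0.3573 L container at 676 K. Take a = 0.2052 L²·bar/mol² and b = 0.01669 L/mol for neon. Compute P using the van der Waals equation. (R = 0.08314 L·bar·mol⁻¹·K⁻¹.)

P ≈ 300.3 bar

P = nRT/(V − nb) − a n²/V²
nRT/(V − nb) = (1.78)(0.08314)(676)/(0.3573 − 1.78×0.01669) = 100.04/0.32759 = 305.38 bar
a n²/V² = (0.2052)(1.78)²/(0.3573)² = 5.0927 bar
P = 305.38 − 5.0927 = 300.3 bar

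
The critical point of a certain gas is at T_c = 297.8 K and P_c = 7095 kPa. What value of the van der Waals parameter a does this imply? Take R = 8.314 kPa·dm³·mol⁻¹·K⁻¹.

a ≈ 364.5 kPa·dm⁶/mol²

From T_c = 8a/(27Rb) and P_c = a/(27b²): a = 27 R² T_c²/(64 P_c).
a = 27×(8.314)²×(297.8)²/(64×7095) = 165513412/454080 = 364.5 kPa·dm⁶/mol²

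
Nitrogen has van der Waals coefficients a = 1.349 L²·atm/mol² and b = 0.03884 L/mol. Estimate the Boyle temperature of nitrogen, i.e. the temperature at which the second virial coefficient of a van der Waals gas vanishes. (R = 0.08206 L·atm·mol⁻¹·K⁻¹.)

T_B ≈ 423.3 K

For a van der Waals gas the second virial coefficient B₂ = b − a/(RT) vanishes at T_B = a/(Rb).
T_B = 1.349/(0.08206×0.03884) = 1.349/0.0031872 = 423.3 K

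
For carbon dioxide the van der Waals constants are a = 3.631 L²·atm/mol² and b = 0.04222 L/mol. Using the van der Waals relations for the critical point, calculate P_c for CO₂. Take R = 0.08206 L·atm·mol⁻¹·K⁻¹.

For a van der Waals gas, P_c = a/(27b²).
P_c = 3.631/(27×(0.04222)²) = 3.631/0.048128 = 75.44 atm

P_c ≈ 75.44 atm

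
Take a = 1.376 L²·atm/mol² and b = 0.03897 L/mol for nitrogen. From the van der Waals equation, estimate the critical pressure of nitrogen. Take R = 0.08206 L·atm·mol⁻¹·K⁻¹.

P_c ≈ 33.56 atm

For a van der Waals gas, P_c = a/(27b²).
P_c = 1.376/(27×(0.03897)²) = 1.376/0.041004 = 33.56 atm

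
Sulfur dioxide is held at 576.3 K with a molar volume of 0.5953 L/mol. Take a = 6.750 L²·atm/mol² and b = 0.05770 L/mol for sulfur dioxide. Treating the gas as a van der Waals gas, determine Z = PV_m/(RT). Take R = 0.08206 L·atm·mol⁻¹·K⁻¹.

P = RT/(V_m − b) − a/V_m² = (0.08206)(576.3)/(0.5953 − 0.05770) − 6.750/(0.5953)²
  = 47.291/0.53760 − 19.047 = 87.967 − 19.047 = 68.920 atm
Z = PV_m/(RT) = (68.920)(0.5953)/((0.08206)(576.3)) = 41.028/47.291 = 0.8676

Z ≈ 0.8676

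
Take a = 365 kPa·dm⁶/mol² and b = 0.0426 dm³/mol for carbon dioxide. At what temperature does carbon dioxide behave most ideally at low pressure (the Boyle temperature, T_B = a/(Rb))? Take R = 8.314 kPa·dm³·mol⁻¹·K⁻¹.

For a van der Waals gas the second virial coefficient B₂ = b − a/(RT) vanishes at T_B = a/(Rb).
T_B = 365/(8.314×0.0426) = 365/0.35418 = 1031 K

T_B ≈ 1031 K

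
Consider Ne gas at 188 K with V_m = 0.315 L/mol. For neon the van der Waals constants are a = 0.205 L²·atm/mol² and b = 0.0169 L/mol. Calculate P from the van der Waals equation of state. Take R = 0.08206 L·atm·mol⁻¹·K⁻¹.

P = RT/(V_m − b) − a/V_m²
RT/(V_m − b) = (0.08206)(188)/(0.315 − 0.0169) = 15.427/0.29810 = 51.751 atm
a/V_m² = 0.205/(0.315)² = 2.0660 atm
P = 51.751 − 2.0660 = 49.69 atm

P ≈ 49.69 atm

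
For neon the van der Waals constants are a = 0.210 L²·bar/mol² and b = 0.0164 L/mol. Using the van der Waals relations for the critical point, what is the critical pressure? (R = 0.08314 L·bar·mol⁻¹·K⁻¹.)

P_c ≈ 28.92 bar

For a van der Waals gas, P_c = a/(27b²).
P_c = 0.210/(27×(0.0164)²) = 0.210/0.0072619 = 28.92 bar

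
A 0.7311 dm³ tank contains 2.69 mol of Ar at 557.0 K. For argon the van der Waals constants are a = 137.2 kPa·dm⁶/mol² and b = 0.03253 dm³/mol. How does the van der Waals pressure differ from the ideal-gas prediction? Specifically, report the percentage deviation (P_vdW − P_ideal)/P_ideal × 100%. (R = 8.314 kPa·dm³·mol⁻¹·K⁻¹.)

Ideal: P_ideal = nRT/V = (2.69)(8.314)(557.0)/0.7311 = 17038.9 kPa
vdW: P = nRT/(V − nb) − a n²/V² = 12457.1/0.643594 − 992.793/0.534507 = 19355.5 − 1857.40 = 17498.1 kPa
% deviation = (17498.1 − 17038.9)/17038.9 × 100% = 2.70%

2.70 %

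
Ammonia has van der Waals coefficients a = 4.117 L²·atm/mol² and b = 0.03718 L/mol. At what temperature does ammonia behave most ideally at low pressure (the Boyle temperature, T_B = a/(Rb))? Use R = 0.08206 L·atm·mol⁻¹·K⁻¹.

T_B ≈ 1349 K

For a van der Waals gas the second virial coefficient B₂ = b − a/(RT) vanishes at T_B = a/(Rb).
T_B = 4.117/(0.08206×0.03718) = 4.117/0.0030510 = 1349 K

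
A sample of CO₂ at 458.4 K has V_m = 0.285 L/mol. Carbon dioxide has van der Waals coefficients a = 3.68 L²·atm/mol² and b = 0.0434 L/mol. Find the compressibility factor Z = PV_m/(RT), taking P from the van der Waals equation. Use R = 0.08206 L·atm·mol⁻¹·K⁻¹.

P = RT/(V_m − b) − a/V_m² = (0.08206)(458.4)/(0.285 − 0.0434) − 3.68/(0.285)²
  = 37.616/0.24160 − 45.306 = 155.70 − 45.306 = 110.39 atm
Z = PV_m/(RT) = (110.39)(0.285)/((0.08206)(458.4)) = 31.461/37.616 = 0.8364

Z ≈ 0.8364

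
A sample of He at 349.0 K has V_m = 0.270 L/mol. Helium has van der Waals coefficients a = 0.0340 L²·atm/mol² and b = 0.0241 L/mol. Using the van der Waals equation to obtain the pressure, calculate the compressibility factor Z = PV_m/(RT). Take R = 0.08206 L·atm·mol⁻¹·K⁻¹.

Z ≈ 1.094

P = RT/(V_m − b) − a/V_m² = (0.08206)(349.0)/(0.270 − 0.0241) − 0.0340/(0.270)²
  = 28.639/0.24590 − 0.46639 = 116.47 − 0.46639 = 116.00 atm
Z = PV_m/(RT) = (116.00)(0.270)/((0.08206)(349.0)) = 31.320/28.639 = 1.094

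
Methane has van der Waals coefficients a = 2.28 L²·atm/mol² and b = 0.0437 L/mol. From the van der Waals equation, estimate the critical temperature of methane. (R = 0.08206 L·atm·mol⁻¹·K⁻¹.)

T_c ≈ 188.4 K

For a van der Waals gas, T_c = 8a/(27Rb).
T_c = 8×2.28/(27×0.08206×0.0437) = 18.240/0.096823 = 188.4 K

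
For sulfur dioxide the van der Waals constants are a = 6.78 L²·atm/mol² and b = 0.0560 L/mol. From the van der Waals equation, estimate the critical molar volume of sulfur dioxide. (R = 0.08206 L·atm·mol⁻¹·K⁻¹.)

V_m,c ≈ 0.1680 L/mol

For a van der Waals gas, V_m,c = 3b.
V_m,c = 3×0.0560 = 0.1680 L/mol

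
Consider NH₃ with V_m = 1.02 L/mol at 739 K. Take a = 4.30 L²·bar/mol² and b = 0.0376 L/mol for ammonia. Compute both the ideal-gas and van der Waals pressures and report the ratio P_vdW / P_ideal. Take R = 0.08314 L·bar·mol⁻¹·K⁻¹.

Ideal: P_ideal = RT/V_m = (0.08314)(739)/1.02 = 60.2357 bar
vdW: P = RT/(V_m − b) − a/V_m² = 61.4405/0.982400 − 4.30/1.04040 = 62.5412 − 4.13303 = 58.4082 bar
Ratio = 58.4082/60.2357 = 0.9697

P_vdW / P_ideal ≈ 0.9697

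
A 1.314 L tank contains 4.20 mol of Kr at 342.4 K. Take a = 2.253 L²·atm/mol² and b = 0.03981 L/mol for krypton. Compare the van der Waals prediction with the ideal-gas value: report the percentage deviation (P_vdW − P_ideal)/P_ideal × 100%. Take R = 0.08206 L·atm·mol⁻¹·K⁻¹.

-11.05 %

Ideal: P_ideal = nRT/V = (4.20)(0.08206)(342.4)/1.314 = 89.8089 atm
vdW: P = nRT/(V − nb) − a n²/V² = 118.009/1.14680 − 39.7429/1.72660 = 102.903 − 23.0180 = 79.885 atm
% deviation = (79.885 − 89.8089)/89.8089 × 100% = -11.05%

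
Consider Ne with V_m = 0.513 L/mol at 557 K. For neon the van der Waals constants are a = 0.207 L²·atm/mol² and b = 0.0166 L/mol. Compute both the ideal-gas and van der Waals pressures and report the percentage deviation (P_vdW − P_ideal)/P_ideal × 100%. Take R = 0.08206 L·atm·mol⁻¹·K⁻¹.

2.46 %

Ideal: P_ideal = RT/V_m = (0.08206)(557)/0.513 = 89.0983 atm
vdW: P = RT/(V_m − b) − a/V_m² = 45.7074/0.496400 − 0.207/0.263169 = 92.0778 − 0.786567 = 91.2912 atm
% deviation = (91.2912 − 89.0983)/89.0983 × 100% = 2.46%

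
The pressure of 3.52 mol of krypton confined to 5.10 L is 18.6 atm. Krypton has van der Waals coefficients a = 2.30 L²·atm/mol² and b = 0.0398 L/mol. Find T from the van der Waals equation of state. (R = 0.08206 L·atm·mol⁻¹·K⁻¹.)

T ≈ 338.2 K

T = (P + a n²/V²)(V − nb)/(nR)
P + a n²/V² = 18.6 + (2.30)(3.52)²/(5.10)² = 19.696 atm
V − nb = 5.10 − (3.52)(0.0398) = 4.9599 L
T = (19.696)(4.9599)/((3.52)(0.08206)) = 338.2 K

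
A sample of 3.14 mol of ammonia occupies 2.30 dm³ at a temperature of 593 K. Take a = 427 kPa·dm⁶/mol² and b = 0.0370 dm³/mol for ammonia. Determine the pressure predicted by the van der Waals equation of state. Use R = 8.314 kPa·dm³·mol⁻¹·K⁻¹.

P = nRT/(V − nb) − a n²/V²
nRT/(V − nb) = (3.14)(8.314)(593)/(2.30 − 3.14×0.0370) = 15481/2.1838 = 7089.0 kPa
a n²/V² = (427)(3.14)²/(2.30)² = 795.85 kPa
P = 7089.0 − 795.85 = 6293 kPa

P ≈ 6293 kPa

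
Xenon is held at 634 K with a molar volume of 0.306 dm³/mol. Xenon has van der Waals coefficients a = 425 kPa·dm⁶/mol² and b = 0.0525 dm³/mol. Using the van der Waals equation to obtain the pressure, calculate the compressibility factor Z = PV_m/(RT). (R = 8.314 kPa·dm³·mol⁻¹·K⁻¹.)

P = RT/(V_m − b) − a/V_m² = (8.314)(634)/(0.306 − 0.0525) − 425/(0.306)²
  = 5271.1/0.25350 − 4538.9 = 20793 − 4538.9 = 16254 kPa
Z = PV_m/(RT) = (16254)(0.306)/((8.314)(634)) = 4973.7/5271.1 = 0.9436

Z ≈ 0.9436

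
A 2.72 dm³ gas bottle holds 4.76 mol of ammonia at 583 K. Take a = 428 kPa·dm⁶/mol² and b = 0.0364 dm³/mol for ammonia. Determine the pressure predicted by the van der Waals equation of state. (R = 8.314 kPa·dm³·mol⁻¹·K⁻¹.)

P ≈ 7749 kPa

P = nRT/(V − nb) − a n²/V²
nRT/(V − nb) = (4.76)(8.314)(583)/(2.72 − 4.76×0.0364) = 23072/2.5467 = 9059.6 kPa
a n²/V² = (428)(4.76)²/(2.72)² = 1310.8 kPa
P = 9059.6 − 1310.8 = 7749 kPa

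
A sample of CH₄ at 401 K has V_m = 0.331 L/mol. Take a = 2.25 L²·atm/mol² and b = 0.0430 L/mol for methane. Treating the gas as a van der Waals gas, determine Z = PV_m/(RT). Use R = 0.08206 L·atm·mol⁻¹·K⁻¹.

P = RT/(V_m − b) − a/V_m² = (0.08206)(401)/(0.331 − 0.0430) − 2.25/(0.331)²
  = 32.906/0.28800 − 20.537 = 114.26 − 20.537 = 93.72 atm
Z = PV_m/(RT) = (93.72)(0.331)/((0.08206)(401)) = 31.021/32.906 = 0.9427

Z ≈ 0.9427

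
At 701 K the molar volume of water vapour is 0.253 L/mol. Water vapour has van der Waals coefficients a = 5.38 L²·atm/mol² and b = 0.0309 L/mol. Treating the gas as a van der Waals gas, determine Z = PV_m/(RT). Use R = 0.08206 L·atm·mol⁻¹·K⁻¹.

P = RT/(V_m − b) − a/V_m² = (0.08206)(701)/(0.253 − 0.0309) − 5.38/(0.253)²
  = 57.524/0.22210 − 84.051 = 259.00 − 84.051 = 174.95 atm
Z = PV_m/(RT) = (174.95)(0.253)/((0.08206)(701)) = 44.262/57.524 = 0.7695

Z ≈ 0.7695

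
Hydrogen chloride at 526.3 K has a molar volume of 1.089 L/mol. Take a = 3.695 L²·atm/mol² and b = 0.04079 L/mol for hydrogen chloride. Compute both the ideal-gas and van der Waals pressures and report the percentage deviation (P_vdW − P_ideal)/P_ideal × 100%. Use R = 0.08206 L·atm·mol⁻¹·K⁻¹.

-3.96 %

Ideal: P_ideal = RT/V_m = (0.08206)(526.3)/1.089 = 39.6586 atm
vdW: P = RT/(V_m − b) − a/V_m² = 43.1882/1.04821 − 3.695/1.18592 = 41.2019 − 3.11572 = 38.0862 atm
% deviation = (38.0862 − 39.6586)/39.6586 × 100% = -3.96%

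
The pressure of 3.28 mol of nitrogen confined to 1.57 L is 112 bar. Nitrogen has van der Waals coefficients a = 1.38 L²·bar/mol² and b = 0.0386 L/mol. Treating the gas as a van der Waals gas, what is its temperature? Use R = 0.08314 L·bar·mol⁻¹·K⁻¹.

T = (P + a n²/V²)(V − nb)/(nR)
P + a n²/V² = 112 + (1.38)(3.28)²/(1.57)² = 118.02 bar
V − nb = 1.57 − (3.28)(0.0386) = 1.4434 L
T = (118.02)(1.4434)/((3.28)(0.08314)) = 624.7 K

T ≈ 624.7 K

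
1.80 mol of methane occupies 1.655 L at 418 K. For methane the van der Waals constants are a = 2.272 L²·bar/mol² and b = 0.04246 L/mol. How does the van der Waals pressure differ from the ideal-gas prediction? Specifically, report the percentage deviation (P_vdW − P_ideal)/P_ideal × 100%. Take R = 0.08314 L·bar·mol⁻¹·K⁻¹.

Ideal: P_ideal = nRT/V = (1.80)(0.08314)(418)/1.655 = 37.7973 bar
vdW: P = nRT/(V − nb) − a n²/V² = 62.5545/1.57857 − 7.36128/2.73903 = 39.6273 − 2.68755 = 36.9398 bar
% deviation = (36.9398 − 37.7973)/37.7973 × 100% = -2.27%

-2.27 %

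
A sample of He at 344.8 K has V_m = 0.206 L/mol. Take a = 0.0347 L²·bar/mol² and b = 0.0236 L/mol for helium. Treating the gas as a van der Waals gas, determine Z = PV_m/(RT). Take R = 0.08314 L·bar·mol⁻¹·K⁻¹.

Z ≈ 1.124

P = RT/(V_m − b) − a/V_m² = (0.08314)(344.8)/(0.206 − 0.0236) − 0.0347/(0.206)²
  = 28.667/0.18240 − 0.81770 = 157.17 − 0.81770 = 156.35 bar
Z = PV_m/(RT) = (156.35)(0.206)/((0.08314)(344.8)) = 32.208/28.667 = 1.124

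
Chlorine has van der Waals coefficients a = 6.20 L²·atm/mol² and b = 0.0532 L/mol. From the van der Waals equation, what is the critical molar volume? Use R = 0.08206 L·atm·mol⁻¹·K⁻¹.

For a van der Waals gas, V_m,c = 3b.
V_m,c = 3×0.0532 = 0.1596 L/mol

V_m,c ≈ 0.1596 L/mol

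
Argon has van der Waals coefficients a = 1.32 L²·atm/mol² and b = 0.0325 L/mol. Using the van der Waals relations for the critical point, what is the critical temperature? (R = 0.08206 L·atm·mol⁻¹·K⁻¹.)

For a van der Waals gas, T_c = 8a/(27Rb).
T_c = 8×1.32/(27×0.08206×0.0325) = 10.560/0.072008 = 146.7 K

T_c ≈ 146.7 K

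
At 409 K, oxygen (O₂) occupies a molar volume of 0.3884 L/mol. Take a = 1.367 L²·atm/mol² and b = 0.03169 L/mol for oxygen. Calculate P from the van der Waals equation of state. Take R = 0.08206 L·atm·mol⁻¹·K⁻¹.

P = RT/(V_m − b) − a/V_m²
RT/(V_m − b) = (0.08206)(409)/(0.3884 − 0.03169) = 33.563/0.35671 = 94.090 atm
a/V_m² = 1.367/(0.3884)² = 9.0617 atm
P = 94.090 − 9.0617 = 85.03 atm

P ≈ 85.03 atm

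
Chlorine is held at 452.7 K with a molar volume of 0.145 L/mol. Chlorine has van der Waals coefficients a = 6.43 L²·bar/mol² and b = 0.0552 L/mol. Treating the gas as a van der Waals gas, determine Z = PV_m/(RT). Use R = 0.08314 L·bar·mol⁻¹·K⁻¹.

P = RT/(V_m − b) − a/V_m² = (0.08314)(452.7)/(0.145 − 0.0552) − 6.43/(0.145)²
  = 37.637/0.089800 − 305.83 = 419.12 − 305.83 = 113.29 bar
Z = PV_m/(RT) = (113.29)(0.145)/((0.08314)(452.7)) = 16.427/37.637 = 0.4365

Z ≈ 0.4365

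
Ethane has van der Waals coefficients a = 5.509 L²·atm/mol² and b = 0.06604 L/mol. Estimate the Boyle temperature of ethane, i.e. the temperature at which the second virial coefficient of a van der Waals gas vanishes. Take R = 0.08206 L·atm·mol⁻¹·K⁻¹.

T_B ≈ 1017 K

For a van der Waals gas the second virial coefficient B₂ = b − a/(RT) vanishes at T_B = a/(Rb).
T_B = 5.509/(0.08206×0.06604) = 5.509/0.0054192 = 1017 K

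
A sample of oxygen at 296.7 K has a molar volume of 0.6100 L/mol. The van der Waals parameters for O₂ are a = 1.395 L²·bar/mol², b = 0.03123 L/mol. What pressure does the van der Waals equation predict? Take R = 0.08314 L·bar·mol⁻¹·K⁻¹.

P = RT/(V_m − b) − a/V_m²
RT/(V_m − b) = (0.08314)(296.7)/(0.6100 − 0.03123) = 24.668/0.57877 = 42.621 bar
a/V_m² = 1.395/(0.6100)² = 3.7490 bar
P = 42.621 − 3.7490 = 38.87 bar

P ≈ 38.87 bar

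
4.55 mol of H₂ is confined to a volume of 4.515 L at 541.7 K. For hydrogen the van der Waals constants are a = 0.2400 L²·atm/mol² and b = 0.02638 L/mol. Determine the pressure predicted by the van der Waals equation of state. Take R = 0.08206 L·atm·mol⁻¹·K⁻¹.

P = nRT/(V − nb) − a n²/V²
nRT/(V − nb) = (4.55)(0.08206)(541.7)/(4.515 − 4.55×0.02638) = 202.26/4.3950 = 46.020 atm
a n²/V² = (0.2400)(4.55)²/(4.515)² = 0.24374 atm
P = 46.020 − 0.24374 = 45.78 atm

P ≈ 45.78 atm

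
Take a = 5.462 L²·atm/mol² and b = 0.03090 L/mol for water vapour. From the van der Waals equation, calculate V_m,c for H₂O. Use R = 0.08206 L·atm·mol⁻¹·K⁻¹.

V_m,c ≈ 0.09270 L/mol

For a van der Waals gas, V_m,c = 3b.
V_m,c = 3×0.03090 = 0.09270 L/mol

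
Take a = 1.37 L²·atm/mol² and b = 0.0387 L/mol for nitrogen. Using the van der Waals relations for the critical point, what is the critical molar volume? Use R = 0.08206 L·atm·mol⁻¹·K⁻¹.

For a van der Waals gas, V_m,c = 3b.
V_m,c = 3×0.0387 = 0.1161 L/mol

V_m,c ≈ 0.1161 L/mol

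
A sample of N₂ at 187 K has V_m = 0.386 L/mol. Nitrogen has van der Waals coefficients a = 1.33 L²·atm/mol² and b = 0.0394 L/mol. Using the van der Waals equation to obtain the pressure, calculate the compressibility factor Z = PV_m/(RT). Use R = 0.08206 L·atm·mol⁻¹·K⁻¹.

P = RT/(V_m − b) − a/V_m² = (0.08206)(187)/(0.386 − 0.0394) − 1.33/(0.386)²
  = 15.345/0.34660 − 8.9264 = 44.273 − 8.9264 = 35.347 atm
Z = PV_m/(RT) = (35.347)(0.386)/((0.08206)(187)) = 13.644/15.345 = 0.8891

Z ≈ 0.8891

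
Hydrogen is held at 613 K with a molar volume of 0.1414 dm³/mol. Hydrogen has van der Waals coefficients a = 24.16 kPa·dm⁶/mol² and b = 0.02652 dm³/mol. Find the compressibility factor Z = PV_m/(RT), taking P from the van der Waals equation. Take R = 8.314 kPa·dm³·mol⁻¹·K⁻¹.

P = RT/(V_m − b) − a/V_m² = (8.314)(613)/(0.1414 − 0.02652) − 24.16/(0.1414)²
  = 5096.5/0.11488 − 1208.4 = 44364 − 1208.4 = 43156 kPa
Z = PV_m/(RT) = (43156)(0.1414)/((8.314)(613)) = 6102.3/5096.5 = 1.197

Z ≈ 1.197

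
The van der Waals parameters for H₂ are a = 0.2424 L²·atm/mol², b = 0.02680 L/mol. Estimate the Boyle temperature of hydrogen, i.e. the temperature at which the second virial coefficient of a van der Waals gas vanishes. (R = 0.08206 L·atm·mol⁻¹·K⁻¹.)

T_B ≈ 110.2 K

For a van der Waals gas the second virial coefficient B₂ = b − a/(RT) vanishes at T_B = a/(Rb).
T_B = 0.2424/(0.08206×0.02680) = 0.2424/0.0021992 = 110.2 K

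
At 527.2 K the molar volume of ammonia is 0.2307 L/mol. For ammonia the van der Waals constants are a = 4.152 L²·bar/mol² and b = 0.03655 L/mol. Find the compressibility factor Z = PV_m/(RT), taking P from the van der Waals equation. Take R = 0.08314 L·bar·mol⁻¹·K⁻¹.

Z ≈ 0.7777

P = RT/(V_m − b) − a/V_m² = (0.08314)(527.2)/(0.2307 − 0.03655) − 4.152/(0.2307)²
  = 43.831/0.19415 − 78.012 = 225.76 − 78.012 = 147.75 bar
Z = PV_m/(RT) = (147.75)(0.2307)/((0.08314)(527.2)) = 34.086/43.831 = 0.7777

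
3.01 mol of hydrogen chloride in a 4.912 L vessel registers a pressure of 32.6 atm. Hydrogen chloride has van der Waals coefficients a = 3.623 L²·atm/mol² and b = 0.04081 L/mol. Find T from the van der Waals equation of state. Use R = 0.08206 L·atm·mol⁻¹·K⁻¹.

T = (P + a n²/V²)(V − nb)/(nR)
P + a n²/V² = 32.6 + (3.623)(3.01)²/(4.912)² = 33.960 atm
V − nb = 4.912 − (3.01)(0.04081) = 4.7892 L
T = (33.960)(4.7892)/((3.01)(0.08206)) = 658.5 K

T ≈ 658.5 K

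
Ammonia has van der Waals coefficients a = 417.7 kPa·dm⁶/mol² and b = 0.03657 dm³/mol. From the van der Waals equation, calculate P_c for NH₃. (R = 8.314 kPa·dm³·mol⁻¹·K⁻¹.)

For a van der Waals gas, P_c = a/(27b²).
P_c = 417.7/(27×(0.03657)²) = 417.7/0.036109 = 11568 kPa

P_c ≈ 11568 kPa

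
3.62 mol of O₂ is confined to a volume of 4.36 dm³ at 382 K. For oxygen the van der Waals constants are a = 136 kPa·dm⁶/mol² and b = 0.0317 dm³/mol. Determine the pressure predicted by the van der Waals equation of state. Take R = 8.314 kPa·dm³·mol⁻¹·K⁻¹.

P = nRT/(V − nb) − a n²/V²
nRT/(V − nb) = (3.62)(8.314)(382)/(4.36 − 3.62×0.0317) = 11497/4.2452 = 2708.2 kPa
a n²/V² = (136)(3.62)²/(4.36)² = 93.753 kPa
P = 2708.2 − 93.753 = 2614 kPa

P ≈ 2614 kPa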